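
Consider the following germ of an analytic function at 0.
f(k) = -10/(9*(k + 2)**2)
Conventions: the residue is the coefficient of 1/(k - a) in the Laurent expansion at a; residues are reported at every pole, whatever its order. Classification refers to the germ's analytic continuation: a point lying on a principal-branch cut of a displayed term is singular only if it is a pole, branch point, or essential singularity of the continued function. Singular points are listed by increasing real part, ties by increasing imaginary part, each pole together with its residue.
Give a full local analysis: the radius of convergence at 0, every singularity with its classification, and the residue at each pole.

Denominator factor (k + 2)^2: pole of order 2 at -2, modulus 2.
The radius of convergence is the smallest modulus among the singular points: 2.
At the order-2 pole -2 set g(k) = (k - (-2))^2*f(k) = -10/9.
Order-2 pole: residue = g'(a); g'(-2) = 0, so the residue is 0.

Radius of convergence at 0: 2.
At -2: a pole of order 2; residue 0.


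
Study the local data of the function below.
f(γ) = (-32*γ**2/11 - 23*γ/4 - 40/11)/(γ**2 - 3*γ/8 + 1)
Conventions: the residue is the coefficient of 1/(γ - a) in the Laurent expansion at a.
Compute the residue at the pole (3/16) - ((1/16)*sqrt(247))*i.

The factor γ**2 - 3*γ/8 + 1 splits as (γ - a)(γ - a') with a = (3/16) - ((1/16)*sqrt(247))*i, a' = (3/16) + ((1/16)*sqrt(247))*i. At the order-1 pole a set g(γ) = (γ - a)*f(γ) = [-32*γ**2/11 - 23*γ/4 - 40/11] / (γ - a').
Simple pole: residue = g(a) at a = (3/16) - ((1/16)*sqrt(247))*i, which is (-301/88) - ((1415/21736)*sqrt(247))*i.

The residue is (-301/88) - ((1415/21736)*sqrt(247))*i.


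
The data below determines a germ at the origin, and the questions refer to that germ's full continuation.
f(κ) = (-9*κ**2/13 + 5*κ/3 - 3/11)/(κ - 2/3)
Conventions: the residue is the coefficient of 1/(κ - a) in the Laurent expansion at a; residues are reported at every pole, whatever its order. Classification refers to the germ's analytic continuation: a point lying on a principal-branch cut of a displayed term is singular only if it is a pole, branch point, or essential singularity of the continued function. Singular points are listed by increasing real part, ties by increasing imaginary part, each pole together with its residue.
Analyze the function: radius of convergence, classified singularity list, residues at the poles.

Denominator factor (κ - 2/3): pole of order 1 at 2/3, modulus 2/3.
The radius of convergence is the smallest modulus among the singular points: 2/3.
At the order-1 pole 2/3 set g(κ) = (κ - (2/3))*f(κ) = -9*κ**2/13 + 5*κ/3 - 3/11.
Simple pole: residue = g(a) at a = 2/3, which is 683/1287.

Radius of convergence at 0: 2/3.
At 2/3: a pole of order 1; residue 683/1287.


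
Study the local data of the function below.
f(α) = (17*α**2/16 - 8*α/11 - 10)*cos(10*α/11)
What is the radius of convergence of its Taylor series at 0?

The radius of convergence is infinite.

The factor cos(10*α/11) is entire and contributes no finite singular point.
The polynomial part has no poles.
No finite singular points: the Taylor series at 0 converges everywhere.


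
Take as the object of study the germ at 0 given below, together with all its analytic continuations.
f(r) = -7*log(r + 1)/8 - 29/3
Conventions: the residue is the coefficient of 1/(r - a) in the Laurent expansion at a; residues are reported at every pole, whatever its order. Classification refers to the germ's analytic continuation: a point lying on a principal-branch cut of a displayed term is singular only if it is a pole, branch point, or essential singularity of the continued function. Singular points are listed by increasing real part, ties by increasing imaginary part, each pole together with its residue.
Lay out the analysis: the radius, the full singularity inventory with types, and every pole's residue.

Radius of convergence at 0: 1.
At -1: a logarithmic branch point.

Branch term (-7/8)*log(1 - r/(-1)): its argument vanishes at r = -1, a logarithmic branch point, modulus 1.
The radius of convergence is the smallest modulus among the singular points: 1.


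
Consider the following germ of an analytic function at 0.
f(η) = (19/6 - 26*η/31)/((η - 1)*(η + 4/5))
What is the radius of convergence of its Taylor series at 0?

The radius of convergence is 4/5.

Denominator factor (η - 1): pole of order 1 at 1, modulus 1.
Denominator factor (η + 4/5): pole of order 1 at -4/5, modulus 4/5.
The radius of convergence is the smallest modulus among the singular points: 4/5.


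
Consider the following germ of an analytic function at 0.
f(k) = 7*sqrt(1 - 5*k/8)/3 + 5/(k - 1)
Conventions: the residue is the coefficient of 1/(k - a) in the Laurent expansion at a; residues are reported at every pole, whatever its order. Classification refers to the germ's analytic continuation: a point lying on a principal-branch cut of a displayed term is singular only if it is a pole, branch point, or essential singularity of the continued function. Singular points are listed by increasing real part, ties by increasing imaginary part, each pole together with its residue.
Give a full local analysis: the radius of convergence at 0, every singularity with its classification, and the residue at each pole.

Denominator factor (k - 1): pole of order 1 at 1, modulus 1.
Branch term (7/3)*sqrt(1 - k/(8/5)): its argument vanishes at k = 8/5, a square-root branch point, modulus 8/5.
The radius of convergence is the smallest modulus among the singular points: 1.
The branch term is analytic at 1 and contributes nothing to the residue; only the rational part matters.
At the order-1 pole 1 set g(k) = (k - (1))*(rational part) = 5.
Simple pole: residue = g(a) at a = 1, which is 5.
List the singular points by increasing real part (a conjugate pair: the negative imaginary part first).

Radius of convergence at 0: 1.
At 1: a pole of order 1; residue 5.
At 8/5: an algebraic (square-root) branch point.


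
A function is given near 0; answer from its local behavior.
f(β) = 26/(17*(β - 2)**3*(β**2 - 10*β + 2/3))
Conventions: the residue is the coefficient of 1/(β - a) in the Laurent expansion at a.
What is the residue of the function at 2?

The residue is -9009/413678.

At the order-3 pole 2 set g(β) = (β - (2))^3*f(β) = 26/(17*(β**2 - 10*β + 2/3)).
Order-3 pole: residue = g''(a)/2; g''(2) = -9009/206839, so the residue is -9009/413678.


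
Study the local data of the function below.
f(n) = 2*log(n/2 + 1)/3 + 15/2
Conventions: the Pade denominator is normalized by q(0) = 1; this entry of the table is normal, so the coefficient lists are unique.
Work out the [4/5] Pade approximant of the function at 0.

Taylor coefficients needed (expand at 0): a_0 = 15/2, a_1 = 1/3, a_2 = -1/12, a_3 = 1/36, a_4 = -1/96, a_5 = 1/240, a_6 = -1/576, a_7 = 1/1344, a_8 = -1/3072, a_9 = 1/6912.
Write the denominator as Q(n) = 1 + q1*n + q2*n^2 + q3*n^3 + q4*n^4 + q5*n^5. Requiring Q*f - P = O(n^10) with deg P <= 4 kills the coefficients of n^5..n^9 in Q*f:
  n^5: a_5 + q1*a_4 + q2*a_3 + q3*a_2 + q4*a_1 + q5*a_0 = 0, i.e. 1/240 + (-1/96)*q1 + (1/36)*q2 + (-1/12)*q3 + (1/3)*q4 + (15/2)*q5 = 0.
  n^6: a_6 + q1*a_5 + q2*a_4 + q3*a_3 + q4*a_2 + q5*a_1 = 0, i.e. -1/576 + (1/240)*q1 + (-1/96)*q2 + (1/36)*q3 + (-1/12)*q4 + (1/3)*q5 = 0.
  n^7: a_7 + q1*a_6 + q2*a_5 + q3*a_4 + q4*a_3 + q5*a_2 = 0, i.e. 1/1344 + (-1/576)*q1 + (1/240)*q2 + (-1/96)*q3 + (1/36)*q4 + (-1/12)*q5 = 0.
  n^8: a_8 + q1*a_7 + q2*a_6 + q3*a_5 + q4*a_4 + q5*a_3 = 0, i.e. -1/3072 + (1/1344)*q1 + (-1/576)*q2 + (1/240)*q3 + (-1/96)*q4 + (1/36)*q5 = 0.
  n^9: a_9 + q1*a_8 + q2*a_7 + q3*a_6 + q4*a_5 + q5*a_4 = 0, i.e. 1/6912 + (-1/3072)*q1 + (1/1344)*q2 + (-1/576)*q3 + (1/240)*q4 + (-1/96)*q5 = 0.
Solving this linear system: q1 = 1844/1665, q2 = 917/2220, q3 = 907/15540, q4 = 877/372960, q5 = -1/310800.
The numerator is Q*f truncated at degree 4: P0 = a_0 = 15/2; P1 = a_1 + q1*a_0 = 959/111; P2 = a_2 + q1*a_1 + q2*a_0 = 135217/39960; P3 = a_3 + q1*a_2 + q2*a_1 + q3*a_0 = 142913/279720; P4 = a_4 + q1*a_3 + q2*a_2 + q3*a_1 + q4*a_0 = 154517/6713280.

The Pade approximant has numerator coefficients [15/2, 959/111, 135217/39960, 142913/279720, 154517/6713280]; denominator coefficients [1, 1844/1665, 917/2220, 907/15540, 877/372960, -1/310800].


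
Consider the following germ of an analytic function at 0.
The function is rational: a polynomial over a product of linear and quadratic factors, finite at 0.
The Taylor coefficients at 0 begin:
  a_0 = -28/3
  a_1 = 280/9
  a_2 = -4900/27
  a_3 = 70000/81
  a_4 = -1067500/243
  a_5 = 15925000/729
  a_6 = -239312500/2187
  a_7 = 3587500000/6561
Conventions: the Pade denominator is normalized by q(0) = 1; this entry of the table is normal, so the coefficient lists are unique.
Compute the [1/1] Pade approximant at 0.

The Pade approximant has numerator coefficients [-28/3, -70/3]; denominator coefficients [1, 35/6].

Taylor coefficients needed (read off): a_0 = -28/3, a_1 = 280/9, a_2 = -4900/27.
Write the denominator as Q(z) = 1 + q1*z. Requiring Q*f - P = O(z^3) with deg P <= 1 kills the coefficients of z^2..z^2 in Q*f:
  z^2: a_2 + q1*a_1 = 0, i.e. -4900/27 + (280/9)*q1 = 0.
Solving this linear system: q1 = 35/6.
The numerator is Q*f truncated at degree 1: P0 = a_0 = -28/3; P1 = a_1 + q1*a_0 = -70/3.


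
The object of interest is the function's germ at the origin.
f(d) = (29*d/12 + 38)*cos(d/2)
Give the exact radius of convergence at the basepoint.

The radius of convergence is infinite.

The factor cos(d/2) is entire and contributes no finite singular point.
The polynomial part has no poles.
No finite singular points: the Taylor series at 0 converges everywhere.


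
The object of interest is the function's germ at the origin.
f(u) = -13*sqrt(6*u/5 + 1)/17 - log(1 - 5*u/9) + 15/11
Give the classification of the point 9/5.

The point is a logarithmic branch point.

The term (-1)*log(1 - u/(9/5)) has argument 1 - 9/5/(9/5) = 0 at 9/5: a logarithmic (infinitely-sheeted) branch point; the remaining terms are analytic or single-valued there.


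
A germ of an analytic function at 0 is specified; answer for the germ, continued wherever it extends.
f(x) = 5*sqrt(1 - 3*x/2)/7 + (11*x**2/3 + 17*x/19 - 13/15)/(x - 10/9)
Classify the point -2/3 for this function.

The point is a regular point.

Denominator factors: x - 10/9 = -16/9 at x = -2/3 — none vanishes.
Branch term sqrt(1 - x/(2/3)): argument at -2/3 is 2, nonzero, so -2/3 is not its branch point (a point on a principal cut is still regular for the continued germ).
So the germ continues analytically to -2/3.


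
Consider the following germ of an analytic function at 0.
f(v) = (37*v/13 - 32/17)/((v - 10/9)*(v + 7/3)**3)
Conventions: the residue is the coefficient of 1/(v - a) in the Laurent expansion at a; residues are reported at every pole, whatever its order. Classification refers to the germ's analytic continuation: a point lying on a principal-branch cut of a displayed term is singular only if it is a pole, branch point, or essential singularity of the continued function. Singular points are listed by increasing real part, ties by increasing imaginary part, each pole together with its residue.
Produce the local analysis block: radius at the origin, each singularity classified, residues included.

Radius of convergence at 0: 10/9.
At -7/3: a pole of order 3; residue -206226/6583811.
At 10/9: a pole of order 1; residue 206226/6583811.

Denominator factor (v - 10/9): pole of order 1 at 10/9, modulus 10/9.
Denominator factor (v + 7/3)^3: pole of order 3 at -7/3, modulus 7/3.
The radius of convergence is the smallest modulus among the singular points: 10/9.
At the order-3 pole -7/3 set g(v) = (v - (-7/3))^3*f(v) = (37*v/13 - 32/17)/(v - 10/9).
Order-3 pole: residue = g''(a)/2; g''(-7/3) = -412452/6583811, so the residue is -206226/6583811.
At the order-1 pole 10/9 set g(v) = (v - (10/9))*f(v) = (37*v/13 - 32/17)/(v + 7/3)**3.
Simple pole: residue = g(a) at a = 10/9, which is 206226/6583811.
List the singular points by increasing real part (a conjugate pair: the negative imaginary part first).


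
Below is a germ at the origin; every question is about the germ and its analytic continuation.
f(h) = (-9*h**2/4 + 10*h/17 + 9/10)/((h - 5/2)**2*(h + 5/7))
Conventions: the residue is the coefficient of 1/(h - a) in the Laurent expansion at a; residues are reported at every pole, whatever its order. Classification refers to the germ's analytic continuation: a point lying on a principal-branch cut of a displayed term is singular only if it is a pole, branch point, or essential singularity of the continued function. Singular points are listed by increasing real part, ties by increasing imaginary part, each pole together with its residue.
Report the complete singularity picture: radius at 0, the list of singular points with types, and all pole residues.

Radius of convergence at 0: 5/7.
At -5/7: a pole of order 1; residue -11131/172125.
At 5/2: a pole of order 2; residue -1504601/688500.

Denominator factor (h + 5/7): pole of order 1 at -5/7, modulus 5/7.
Denominator factor (h - 5/2)^2: pole of order 2 at 5/2, modulus 5/2.
The radius of convergence is the smallest modulus among the singular points: 5/7.
At the order-1 pole -5/7 set g(h) = (h - (-5/7))*f(h) = (-9*h**2/4 + 10*h/17 + 9/10)/(h - 5/2)**2.
Simple pole: residue = g(a) at a = -5/7, which is -11131/172125.
At the order-2 pole 5/2 set g(h) = (h - (5/2))^2*f(h) = (-9*h**2/4 + 10*h/17 + 9/10)/(h + 5/7).
Order-2 pole: residue = g'(a); g'(5/2) = -1504601/688500, so the residue is -1504601/688500.
List the singular points by increasing real part (a conjugate pair: the negative imaginary part first).


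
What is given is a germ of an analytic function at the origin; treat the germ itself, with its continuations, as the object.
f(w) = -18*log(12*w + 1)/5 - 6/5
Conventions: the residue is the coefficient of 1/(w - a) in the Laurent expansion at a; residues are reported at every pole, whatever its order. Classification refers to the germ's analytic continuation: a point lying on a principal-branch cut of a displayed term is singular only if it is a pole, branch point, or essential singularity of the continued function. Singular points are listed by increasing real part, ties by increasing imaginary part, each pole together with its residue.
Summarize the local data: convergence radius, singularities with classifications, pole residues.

Radius of convergence at 0: 1/12.
At -1/12: a logarithmic branch point.

Branch term (-18/5)*log(1 - w/(-1/12)): its argument vanishes at w = -1/12, a logarithmic branch point, modulus 1/12.
The radius of convergence is the smallest modulus among the singular points: 1/12.


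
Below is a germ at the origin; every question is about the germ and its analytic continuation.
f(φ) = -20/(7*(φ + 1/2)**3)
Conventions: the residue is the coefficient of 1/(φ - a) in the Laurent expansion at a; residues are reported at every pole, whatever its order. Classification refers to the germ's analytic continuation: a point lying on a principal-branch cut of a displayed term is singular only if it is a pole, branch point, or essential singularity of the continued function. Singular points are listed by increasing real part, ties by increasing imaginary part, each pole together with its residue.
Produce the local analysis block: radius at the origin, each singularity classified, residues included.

Denominator factor (φ + 1/2)^3: pole of order 3 at -1/2, modulus 1/2.
The radius of convergence is the smallest modulus among the singular points: 1/2.
At the order-3 pole -1/2 set g(φ) = (φ - (-1/2))^3*f(φ) = -20/7.
Order-3 pole: residue = g''(a)/2; g''(-1/2) = 0, so the residue is 0.

Radius of convergence at 0: 1/2.
At -1/2: a pole of order 3; residue 0.


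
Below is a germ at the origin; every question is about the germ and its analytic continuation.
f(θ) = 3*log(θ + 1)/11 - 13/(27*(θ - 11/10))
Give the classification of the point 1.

The point is a regular point.

Denominator factors: θ - 11/10 = -1/10 at θ = 1 — none vanishes.
Branch term log(1 - θ/(-1)): argument at 1 is 2, nonzero, so 1 is not its branch point (a point on a principal cut is still regular for the continued germ).
So the germ continues analytically to 1.


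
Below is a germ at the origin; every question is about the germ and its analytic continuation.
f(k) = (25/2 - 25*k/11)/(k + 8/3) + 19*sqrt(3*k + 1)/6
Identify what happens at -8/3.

The point is a pole of order 1.

The denominator factor k + 8/3 vanishes at -8/3 and appears to the power 1; the numerator there equals 1225/66, nonzero, and no other factor vanishes.
The branch terms are analytic at this point.
Hence a pole whose order is the multiplicity, 1.


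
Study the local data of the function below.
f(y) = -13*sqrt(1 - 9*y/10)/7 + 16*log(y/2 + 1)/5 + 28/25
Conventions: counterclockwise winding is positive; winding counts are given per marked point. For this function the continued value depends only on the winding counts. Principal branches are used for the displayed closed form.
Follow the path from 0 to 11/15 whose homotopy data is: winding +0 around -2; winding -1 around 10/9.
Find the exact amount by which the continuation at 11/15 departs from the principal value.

The rational part is single-valued and drops out of the difference; each branch term changes only by its own monodromy.
(16/5)*log(1 - y/(-2)): winding 0 around -2, so this term returns to its principal value, contribution 0.
(-13/7)*sqrt(1 - y/(10/9)): winding -1 is odd, the square root flips sign, contributing -2*(-13/7)*sqrt(1 - (11/15)/(10/9)) = -2*(-13/7)*sqrt(17/50) = (13/35)*sqrt(34).
Summing the contributions at y = 11/15 gives (13/35)*sqrt(34).

Continued minus principal equals (13/35)*sqrt(34).


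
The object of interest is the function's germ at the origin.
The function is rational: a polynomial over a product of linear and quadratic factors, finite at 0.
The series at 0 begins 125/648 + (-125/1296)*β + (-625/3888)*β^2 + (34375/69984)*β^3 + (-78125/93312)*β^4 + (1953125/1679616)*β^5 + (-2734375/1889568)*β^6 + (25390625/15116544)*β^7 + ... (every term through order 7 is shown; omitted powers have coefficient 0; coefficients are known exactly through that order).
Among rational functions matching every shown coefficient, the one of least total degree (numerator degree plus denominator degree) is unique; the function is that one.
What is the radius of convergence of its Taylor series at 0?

The radius of convergence is 6/5.

No rational of total degree below 4 reproduces all 8 coefficients; solving the [1/3] Pade equations on them gives f(β) = (2*β/3 + 1/3)/(β + 6/5)**3, whose expansion matches every shown term.
Denominator factor (β + 6/5)^3: pole of order 3 at -6/5, modulus 6/5.
The radius of convergence is the smallest modulus among the singular points: 6/5.


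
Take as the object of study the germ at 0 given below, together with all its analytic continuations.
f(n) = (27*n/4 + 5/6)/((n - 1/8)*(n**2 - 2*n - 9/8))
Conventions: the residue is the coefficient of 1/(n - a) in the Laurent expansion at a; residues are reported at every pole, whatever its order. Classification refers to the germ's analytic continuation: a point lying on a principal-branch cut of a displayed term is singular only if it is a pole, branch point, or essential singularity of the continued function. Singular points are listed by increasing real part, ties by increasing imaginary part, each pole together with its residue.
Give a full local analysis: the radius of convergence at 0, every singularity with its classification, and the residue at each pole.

Radius of convergence at 0: 1/8.
At 1 - (1/4)*sqrt(34): a pole of order 1; residue 161/261 - (1480/4437)*sqrt(34).
At 1/8: a pole of order 1; residue -322/261.
At 1 + (1/4)*sqrt(34): a pole of order 1; residue 161/261 + (1480/4437)*sqrt(34).


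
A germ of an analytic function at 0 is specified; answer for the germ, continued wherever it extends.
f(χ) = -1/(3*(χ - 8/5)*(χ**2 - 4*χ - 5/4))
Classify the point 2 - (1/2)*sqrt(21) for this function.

The denominator factor χ**2 - 4*χ - 5/4 vanishes at 2 - (1/2)*sqrt(21) and appears to the power 1; the numerator there equals -1/3, nonzero, and no other factor vanishes.
Hence a pole whose order is the multiplicity, 1.

The point is a pole of order 1.


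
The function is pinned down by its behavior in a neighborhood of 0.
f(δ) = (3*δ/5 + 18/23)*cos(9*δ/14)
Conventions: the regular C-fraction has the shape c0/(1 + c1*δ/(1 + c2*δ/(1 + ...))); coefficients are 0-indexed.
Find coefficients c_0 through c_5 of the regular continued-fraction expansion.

The regular C-fraction coefficients are [18/23, -23/30, 70067/67620, -1215/4508, -46575/280268, -2524457/4204020].

Taylor coefficients (expand at 0): a_0 = 18/23, a_1 = 3/5, a_2 = -729/4508, a_3 = -243/1960, a_4 = 19683/3534272, a_5 = 6561/1536640.
c0 = a_0 = 18/23. Peel one level at a time: if S = 1 + c*δ/S' with S'(0) = 1, then c is the δ-coefficient of S and S' = c*δ/(S - 1).
S_1 = c0/f = 1 + (-23/30)*δ + (70067/88200)*δ^2 + ...; c1 = -23/30.
S_2 = c1*δ/(S_1 - 1) = 1 + (70067/67620)*δ + (5675427/20322064)*δ^2 + ...; c2 = 70067/67620.
S_3 = c2*δ/(S_2 - 1) = 1 + (-1215/4508)*δ + (-2460375/54932528)*δ^2 + ...; c3 = -1215/4508.
S_4 = c3*δ/(S_3 - 1) = 1 + (-46575/280268)*δ + (-7838438985/78550151824)*δ^2 + ...; c4 = -46575/280268.
S_5 = c4*δ/(S_4 - 1) = 1 + (-2524457/4204020)*δ + ...; c5 = -2524457/4204020.


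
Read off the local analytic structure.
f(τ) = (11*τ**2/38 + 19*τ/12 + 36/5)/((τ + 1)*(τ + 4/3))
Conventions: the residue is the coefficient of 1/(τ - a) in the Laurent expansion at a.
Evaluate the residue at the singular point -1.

At the order-1 pole -1 set g(τ) = (τ - (-1))*f(τ) = (11*τ**2/38 + 19*τ/12 + 36/5)/(τ + 4/3).
Simple pole: residue = g(a) at a = -1, which is 6733/380.

The residue is 6733/380.


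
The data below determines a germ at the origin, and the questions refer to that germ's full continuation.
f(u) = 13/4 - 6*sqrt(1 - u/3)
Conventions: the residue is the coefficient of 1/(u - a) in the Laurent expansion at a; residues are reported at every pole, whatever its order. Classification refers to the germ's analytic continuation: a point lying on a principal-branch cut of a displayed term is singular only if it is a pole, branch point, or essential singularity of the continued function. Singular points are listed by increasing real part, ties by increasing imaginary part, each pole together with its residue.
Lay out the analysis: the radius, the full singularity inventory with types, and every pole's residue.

Radius of convergence at 0: 3.
At 3: an algebraic (square-root) branch point.

Branch term (-6)*sqrt(1 - u/(3)): its argument vanishes at u = 3, a square-root branch point, modulus 3.
The radius of convergence is the smallest modulus among the singular points: 3.


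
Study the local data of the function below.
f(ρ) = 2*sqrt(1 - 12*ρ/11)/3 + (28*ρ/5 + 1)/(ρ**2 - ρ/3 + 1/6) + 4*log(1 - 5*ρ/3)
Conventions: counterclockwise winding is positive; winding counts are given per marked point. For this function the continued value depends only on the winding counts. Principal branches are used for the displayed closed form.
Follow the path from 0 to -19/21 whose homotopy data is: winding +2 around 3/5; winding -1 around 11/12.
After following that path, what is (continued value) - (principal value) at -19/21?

Continued minus principal equals (-(4/77)*sqrt(1309)) + ((16)*pi)*i.

The rational part is single-valued and drops out of the difference; each branch term changes only by its own monodromy.
(2/3)*sqrt(1 - ρ/(11/12)): winding -1 is odd, the square root flips sign, contributing -2*(2/3)*sqrt(1 - (-19/21)/(11/12)) = -2*(2/3)*sqrt(153/77) = -(4/77)*sqrt(1309).
(4)*log(1 - ρ/(3/5)): each positive loop around 3/5 adds 2*pi*i to the log, so winding +2 contributes (4)*(2)*2*pi*i = (16)*pi*i.
Summing the contributions at ρ = -19/21 gives (-(4/77)*sqrt(1309)) + ((16)*pi)*i.


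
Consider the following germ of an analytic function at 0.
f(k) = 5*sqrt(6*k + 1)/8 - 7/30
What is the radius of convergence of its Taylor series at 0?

Branch term (5/8)*sqrt(1 - k/(-1/6)): its argument vanishes at k = -1/6, a square-root branch point, modulus 1/6.
The radius of convergence is the smallest modulus among the singular points: 1/6.

The radius of convergence is 1/6.


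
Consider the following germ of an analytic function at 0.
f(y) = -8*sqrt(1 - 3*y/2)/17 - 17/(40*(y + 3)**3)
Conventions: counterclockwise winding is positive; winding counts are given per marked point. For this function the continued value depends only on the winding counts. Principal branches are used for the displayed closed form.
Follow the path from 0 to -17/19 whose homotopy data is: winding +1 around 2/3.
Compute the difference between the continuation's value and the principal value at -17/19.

Continued minus principal equals (8/323)*sqrt(3382).

The rational part is single-valued and drops out of the difference; each branch term changes only by its own monodromy.
(-8/17)*sqrt(1 - y/(2/3)): winding +1 is odd, the square root flips sign, contributing -2*(-8/17)*sqrt(1 - (-17/19)/(2/3)) = -2*(-8/17)*sqrt(89/38) = (8/323)*sqrt(3382).
Summing the contributions at y = -17/19 gives (8/323)*sqrt(3382).


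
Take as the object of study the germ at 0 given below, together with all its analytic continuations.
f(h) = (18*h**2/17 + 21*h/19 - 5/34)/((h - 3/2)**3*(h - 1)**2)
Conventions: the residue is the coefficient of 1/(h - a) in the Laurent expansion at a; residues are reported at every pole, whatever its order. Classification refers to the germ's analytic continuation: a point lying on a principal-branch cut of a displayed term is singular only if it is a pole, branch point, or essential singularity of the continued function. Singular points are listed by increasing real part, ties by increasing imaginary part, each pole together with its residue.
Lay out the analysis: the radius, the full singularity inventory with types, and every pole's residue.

Radius of convergence at 0: 1.
At 1: a pole of order 2; residue -39600/323.
At 3/2: a pole of order 3; residue 39600/323.

Denominator factor (h - 1)^2: pole of order 2 at 1, modulus 1.
Denominator factor (h - 3/2)^3: pole of order 3 at 3/2, modulus 3/2.
The radius of convergence is the smallest modulus among the singular points: 1.
At the order-2 pole 1 set g(h) = (h - (1))^2*f(h) = (18*h**2/17 + 21*h/19 - 5/34)/(h - 3/2)**3.
Order-2 pole: residue = g'(a); g'(1) = -39600/323, so the residue is -39600/323.
At the order-3 pole 3/2 set g(h) = (h - (3/2))^3*f(h) = (18*h**2/17 + 21*h/19 - 5/34)/(h - 1)**2.
Order-3 pole: residue = g''(a)/2; g''(3/2) = 79200/323, so the residue is 39600/323.
List the singular points by increasing real part (a conjugate pair: the negative imaginary part first).


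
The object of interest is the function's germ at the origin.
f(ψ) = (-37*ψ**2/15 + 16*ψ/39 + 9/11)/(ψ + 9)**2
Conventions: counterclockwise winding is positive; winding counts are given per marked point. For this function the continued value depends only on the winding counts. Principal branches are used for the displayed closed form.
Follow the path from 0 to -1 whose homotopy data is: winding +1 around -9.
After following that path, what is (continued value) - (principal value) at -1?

Continued minus principal equals 0.

The function is rational, hence single-valued: continuing it around any pole returns the same value, so the difference is 0.


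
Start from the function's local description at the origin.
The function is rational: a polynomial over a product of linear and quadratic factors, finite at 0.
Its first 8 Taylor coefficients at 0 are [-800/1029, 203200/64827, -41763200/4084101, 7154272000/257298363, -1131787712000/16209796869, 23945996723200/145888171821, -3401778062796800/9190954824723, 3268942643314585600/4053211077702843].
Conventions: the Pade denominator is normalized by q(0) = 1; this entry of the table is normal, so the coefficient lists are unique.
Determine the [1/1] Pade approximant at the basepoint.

The Pade approximant has numerator coefficients [-800/1029, 182400/304927]; denominator coefficients [1, 26102/8001].

Taylor coefficients needed (read off): a_0 = -800/1029, a_1 = 203200/64827, a_2 = -41763200/4084101.
Write the denominator as Q(r) = 1 + q1*r. Requiring Q*f - P = O(r^3) with deg P <= 1 kills the coefficients of r^2..r^2 in Q*f:
  r^2: a_2 + q1*a_1 = 0, i.e. -41763200/4084101 + (203200/64827)*q1 = 0.
Solving this linear system: q1 = 26102/8001.
The numerator is Q*f truncated at degree 1: P0 = a_0 = -800/1029; P1 = a_1 + q1*a_0 = 182400/304927.


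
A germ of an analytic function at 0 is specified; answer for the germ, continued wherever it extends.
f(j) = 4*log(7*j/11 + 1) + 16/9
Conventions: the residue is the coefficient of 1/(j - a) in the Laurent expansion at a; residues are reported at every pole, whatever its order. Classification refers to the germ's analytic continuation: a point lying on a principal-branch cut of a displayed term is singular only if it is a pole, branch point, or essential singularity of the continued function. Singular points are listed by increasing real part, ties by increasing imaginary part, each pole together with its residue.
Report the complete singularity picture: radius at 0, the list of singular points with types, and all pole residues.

Branch term (4)*log(1 - j/(-11/7)): its argument vanishes at j = -11/7, a logarithmic branch point, modulus 11/7.
The radius of convergence is the smallest modulus among the singular points: 11/7.

Radius of convergence at 0: 11/7.
At -11/7: a logarithmic branch point.


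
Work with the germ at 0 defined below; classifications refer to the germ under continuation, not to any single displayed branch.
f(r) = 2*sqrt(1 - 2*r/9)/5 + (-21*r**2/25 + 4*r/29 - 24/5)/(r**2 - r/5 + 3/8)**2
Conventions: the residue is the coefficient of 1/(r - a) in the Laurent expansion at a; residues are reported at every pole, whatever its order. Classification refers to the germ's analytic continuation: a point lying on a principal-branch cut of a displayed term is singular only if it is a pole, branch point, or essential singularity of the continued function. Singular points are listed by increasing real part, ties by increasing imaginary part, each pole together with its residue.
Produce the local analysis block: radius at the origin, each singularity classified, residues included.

Radius of convergence at 0: (1/4)*sqrt(6).
At (1/10) - ((1/20)*sqrt(146))*i: a pole of order 2; residue -((147935/309082)*sqrt(146))*i.
At (1/10) + ((1/20)*sqrt(146))*i: a pole of order 2; residue ((147935/309082)*sqrt(146))*i.
At 9/2: an algebraic (square-root) branch point.


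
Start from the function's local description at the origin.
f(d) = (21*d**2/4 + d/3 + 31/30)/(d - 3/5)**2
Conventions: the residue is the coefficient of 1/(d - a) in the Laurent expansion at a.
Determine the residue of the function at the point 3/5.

At the order-2 pole 3/5 set g(d) = (d - (3/5))^2*f(d) = 21*d**2/4 + d/3 + 31/30.
Order-2 pole: residue = g'(a); g'(3/5) = 199/30, so the residue is 199/30.

The residue is 199/30.


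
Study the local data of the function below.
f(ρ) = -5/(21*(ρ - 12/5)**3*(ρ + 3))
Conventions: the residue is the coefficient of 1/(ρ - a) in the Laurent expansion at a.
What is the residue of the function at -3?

At the order-1 pole -3 set g(ρ) = (ρ - (-3))*f(ρ) = -5/(21*(ρ - 12/5)**3).
Simple pole: residue = g(a) at a = -3, which is 625/413343.

The residue is 625/413343.


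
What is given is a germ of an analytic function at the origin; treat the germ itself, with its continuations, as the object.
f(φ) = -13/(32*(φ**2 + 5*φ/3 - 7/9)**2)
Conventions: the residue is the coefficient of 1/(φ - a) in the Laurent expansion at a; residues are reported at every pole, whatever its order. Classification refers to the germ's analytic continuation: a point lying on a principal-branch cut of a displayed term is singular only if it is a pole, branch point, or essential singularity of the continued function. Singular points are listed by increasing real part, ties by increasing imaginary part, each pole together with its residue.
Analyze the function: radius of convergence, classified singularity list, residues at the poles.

Denominator factor (φ**2 + 5*φ/3 - 7/9)^2: discriminant 53/9, real irrational roots -5/6 + (1/6)*sqrt(53) and -5/6 - (1/6)*sqrt(53); poles of order 2, moduli -5/6 + (1/6)*sqrt(53) and 5/6 + (1/6)*sqrt(53).
The radius of convergence is the smallest modulus among the singular points: -5/6 + (1/6)*sqrt(53).
The factor φ**2 + 5*φ/3 - 7/9 splits as (φ - a)(φ - a') with a = -5/6 - (1/6)*sqrt(53), a' = -5/6 + (1/6)*sqrt(53). At the order-2 pole a set g(φ) = (φ - a)^2*f(φ) = [-13/32] / (φ - a')^2.
Order-2 pole: residue = g'(a); g'(-5/6 - (1/6)*sqrt(53)) = -(351/44944)*sqrt(53), so the residue is -(351/44944)*sqrt(53).
The factor φ**2 + 5*φ/3 - 7/9 splits as (φ - a)(φ - a') with a = -5/6 + (1/6)*sqrt(53), a' = -5/6 - (1/6)*sqrt(53). At the order-2 pole a set g(φ) = (φ - a)^2*f(φ) = [-13/32] / (φ - a')^2.
Order-2 pole: residue = g'(a); g'(-5/6 + (1/6)*sqrt(53)) = (351/44944)*sqrt(53), so the residue is (351/44944)*sqrt(53).
List the singular points by increasing real part (a conjugate pair: the negative imaginary part first).

Radius of convergence at 0: -5/6 + (1/6)*sqrt(53).
At -5/6 - (1/6)*sqrt(53): a pole of order 2; residue -(351/44944)*sqrt(53).
At -5/6 + (1/6)*sqrt(53): a pole of order 2; residue (351/44944)*sqrt(53).


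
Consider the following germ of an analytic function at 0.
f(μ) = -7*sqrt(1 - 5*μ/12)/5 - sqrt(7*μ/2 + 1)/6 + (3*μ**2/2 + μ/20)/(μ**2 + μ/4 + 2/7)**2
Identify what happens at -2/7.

The term (-1/6)*sqrt(1 - μ/(-2/7)) has argument 1 - -2/7/(-2/7) = 0 at -2/7: a square-root (algebraic, two-sheeted) branch point; the remaining terms are analytic or single-valued there.

The point is an algebraic (square-root) branch point.


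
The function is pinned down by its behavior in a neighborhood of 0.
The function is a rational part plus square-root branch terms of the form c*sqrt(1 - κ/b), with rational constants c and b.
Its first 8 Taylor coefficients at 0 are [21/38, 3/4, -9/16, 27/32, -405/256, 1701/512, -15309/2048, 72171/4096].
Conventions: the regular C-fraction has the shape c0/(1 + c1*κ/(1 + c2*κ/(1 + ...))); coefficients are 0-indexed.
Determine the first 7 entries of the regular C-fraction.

The regular C-fraction coefficients are [21/38, -19/14, 59/28, 63/236, 291/236, 177/388, 405/388].

Taylor coefficients (read off): a_0 = 21/38, a_1 = 3/4, a_2 = -9/16, a_3 = 27/32, a_4 = -405/256, a_5 = 1701/512, a_6 = -15309/2048.
c0 = a_0 = 21/38. Peel one level at a time: if S = 1 + c*κ/S' with S'(0) = 1, then c is the κ-coefficient of S and S' = c*κ/(S - 1).
S_1 = c0/f = 1 + (-19/14)*κ + (1121/392)*κ^2 + ...; c1 = -19/14.
S_2 = c1*κ/(S_1 - 1) = 1 + (59/28)*κ + (-9/16)*κ^2 + ...; c2 = 59/28.
S_3 = c2*κ/(S_2 - 1) = 1 + (63/236)*κ + (-18333/55696)*κ^2 + ...; c3 = 63/236.
S_4 = c3*κ/(S_3 - 1) = 1 + (291/236)*κ + (-9/16)*κ^2 + ...; c4 = 291/236.
S_5 = c4*κ/(S_4 - 1) = 1 + (177/388)*κ + (-71685/150544)*κ^2 + ...; c5 = 177/388.
S_6 = c5*κ/(S_5 - 1) = 1 + (405/388)*κ + ...; c6 = 405/388.


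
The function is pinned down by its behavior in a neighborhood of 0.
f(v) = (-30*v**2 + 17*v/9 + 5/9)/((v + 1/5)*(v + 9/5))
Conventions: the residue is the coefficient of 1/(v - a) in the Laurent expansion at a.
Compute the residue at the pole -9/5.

The residue is 2251/36.

At the order-1 pole -9/5 set g(v) = (v - (-9/5))*f(v) = (-30*v**2 + 17*v/9 + 5/9)/(v + 1/5).
Simple pole: residue = g(a) at a = -9/5, which is 2251/36.


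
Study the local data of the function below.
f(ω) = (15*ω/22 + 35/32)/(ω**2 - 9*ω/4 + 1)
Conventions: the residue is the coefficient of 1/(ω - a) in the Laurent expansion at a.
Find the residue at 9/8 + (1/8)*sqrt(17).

The factor ω**2 - 9*ω/4 + 1 splits as (ω - a)(ω - a') with a = 9/8 + (1/8)*sqrt(17), a' = 9/8 - (1/8)*sqrt(17). At the order-1 pole a set g(ω) = (ω - a)*f(ω) = [15*ω/22 + 35/32] / (ω - a').
Simple pole: residue = g(a) at a = 9/8 + (1/8)*sqrt(17), which is 15/44 + (655/1496)*sqrt(17).

The residue is 15/44 + (655/1496)*sqrt(17).


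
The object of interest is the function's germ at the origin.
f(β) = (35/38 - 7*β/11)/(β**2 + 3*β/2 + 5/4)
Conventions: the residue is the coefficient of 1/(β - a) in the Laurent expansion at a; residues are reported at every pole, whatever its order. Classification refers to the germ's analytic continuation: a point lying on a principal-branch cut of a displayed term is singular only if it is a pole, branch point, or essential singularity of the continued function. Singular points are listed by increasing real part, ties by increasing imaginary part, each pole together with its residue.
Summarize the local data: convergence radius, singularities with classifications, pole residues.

Denominator factor (β**2 + 3*β/2 + 5/4): discriminant -11/4, complex-conjugate roots (-3/4) + ((1/4)*sqrt(11))*i and (-3/4) - ((1/4)*sqrt(11))*i; poles of order 1, moduli (1/2)*sqrt(5) and (1/2)*sqrt(5).
The radius of convergence is the smallest modulus among the singular points: (1/2)*sqrt(5).
The factor β**2 + 3*β/2 + 5/4 splits as (β - a)(β - a') with a = (-3/4) - ((1/4)*sqrt(11))*i, a' = (-3/4) + ((1/4)*sqrt(11))*i. At the order-1 pole a set g(β) = (β - a)*f(β) = [35/38 - 7*β/11] / (β - a').
Simple pole: residue = g(a) at a = (-3/4) - ((1/4)*sqrt(11))*i, which is (-7/22) + ((1169/4598)*sqrt(11))*i.
The factor β**2 + 3*β/2 + 5/4 splits as (β - a)(β - a') with a = (-3/4) + ((1/4)*sqrt(11))*i, a' = (-3/4) - ((1/4)*sqrt(11))*i. At the order-1 pole a set g(β) = (β - a)*f(β) = [35/38 - 7*β/11] / (β - a').
Simple pole: residue = g(a) at a = (-3/4) + ((1/4)*sqrt(11))*i, which is (-7/22) - ((1169/4598)*sqrt(11))*i.
List the singular points by increasing real part (a conjugate pair: the negative imaginary part first).

Radius of convergence at 0: (1/2)*sqrt(5).
At (-3/4) - ((1/4)*sqrt(11))*i: a pole of order 1; residue (-7/22) + ((1169/4598)*sqrt(11))*i.
At (-3/4) + ((1/4)*sqrt(11))*i: a pole of order 1; residue (-7/22) - ((1169/4598)*sqrt(11))*i.


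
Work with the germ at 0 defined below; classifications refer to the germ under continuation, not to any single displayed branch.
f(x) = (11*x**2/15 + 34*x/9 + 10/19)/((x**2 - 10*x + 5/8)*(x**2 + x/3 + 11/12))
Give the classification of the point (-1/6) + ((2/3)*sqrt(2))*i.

The denominator factor x**2 + x/3 + 11/12 vanishes at (-1/6) + ((2/3)*sqrt(2))*i and appears to the power 1; the numerator there equals (-2513/3420) + ((106/45)*sqrt(2))*i, nonzero, and no other factor vanishes.
Hence a pole whose order is the multiplicity, 1.

The point is a pole of order 1.


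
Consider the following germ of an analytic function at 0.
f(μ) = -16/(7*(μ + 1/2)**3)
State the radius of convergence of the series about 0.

Denominator factor (μ + 1/2)^3: pole of order 3 at -1/2, modulus 1/2.
The radius of convergence is the smallest modulus among the singular points: 1/2.

The radius of convergence is 1/2.


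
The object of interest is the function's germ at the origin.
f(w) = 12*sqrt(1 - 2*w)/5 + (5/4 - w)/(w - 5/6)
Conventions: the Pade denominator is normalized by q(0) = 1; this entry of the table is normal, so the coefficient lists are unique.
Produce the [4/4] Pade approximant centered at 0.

The Pade approximant has numerator coefficients [9/10, -13260021/2151200, 25889211/2151200, -33620337/4302400, 5617863/4302400]; denominator coefficients [1, -756269/215120, 162921/43024, -544957/430240, 27281/430240].

Taylor coefficients needed (expand at 0): a_0 = 9/10, a_1 = -3, a_2 = -48/25, a_3 = -258/125, a_4 = -3171/1250, a_5 = -20901/6250, a_6 = -290187/62500, a_7 = -2106747/312500, a_8 = -127420731/12500000.
Write the denominator as Q(w) = 1 + q1*w + q2*w^2 + q3*w^3 + q4*w^4. Requiring Q*f - P = O(w^9) with deg P <= 4 kills the coefficients of w^5..w^8 in Q*f:
  w^5: a_5 + q1*a_4 + q2*a_3 + q3*a_2 + q4*a_1 = 0, i.e. -20901/6250 + (-3171/1250)*q1 + (-258/125)*q2 + (-48/25)*q3 + (-3)*q4 = 0.
  w^6: a_6 + q1*a_5 + q2*a_4 + q3*a_3 + q4*a_2 = 0, i.e. -290187/62500 + (-20901/6250)*q1 + (-3171/1250)*q2 + (-258/125)*q3 + (-48/25)*q4 = 0.
  w^7: a_7 + q1*a_6 + q2*a_5 + q3*a_4 + q4*a_3 = 0, i.e. -2106747/312500 + (-290187/62500)*q1 + (-20901/6250)*q2 + (-3171/1250)*q3 + (-258/125)*q4 = 0.
  w^8: a_8 + q1*a_7 + q2*a_6 + q3*a_5 + q4*a_4 = 0, i.e. -127420731/12500000 + (-2106747/312500)*q1 + (-290187/62500)*q2 + (-20901/6250)*q3 + (-3171/1250)*q4 = 0.
Solving this linear system: q1 = -756269/215120, q2 = 162921/43024, q3 = -544957/430240, q4 = 27281/430240.
The numerator is Q*f truncated at degree 4: P0 = a_0 = 9/10; P1 = a_1 + q1*a_0 = -13260021/2151200; P2 = a_2 + q1*a_1 + q2*a_0 = 25889211/2151200; P3 = a_3 + q1*a_2 + q2*a_1 + q3*a_0 = -33620337/4302400; P4 = a_4 + q1*a_3 + q2*a_2 + q3*a_1 + q4*a_0 = 5617863/4302400.
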